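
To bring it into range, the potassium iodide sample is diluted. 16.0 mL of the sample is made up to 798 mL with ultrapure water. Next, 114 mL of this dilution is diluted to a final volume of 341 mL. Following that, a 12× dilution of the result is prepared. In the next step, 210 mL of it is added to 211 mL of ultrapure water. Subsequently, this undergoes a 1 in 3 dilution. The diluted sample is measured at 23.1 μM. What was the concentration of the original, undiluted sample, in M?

Overall dilution factor = 49.88 × 2.991 × 12 × 2.005 × 3 = 1.08 × 10⁴.
Original = 23.1 μM × 1.08 × 10⁴ = 2.49 × 10⁵ μM = 0.249 M.

0.249 M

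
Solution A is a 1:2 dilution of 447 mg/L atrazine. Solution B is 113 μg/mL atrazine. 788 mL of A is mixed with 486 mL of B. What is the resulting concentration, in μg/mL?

181 μg/mL

C_A = 447 mg/L / 2 = 224 mg/L.
C_B = 113 μg/mL = 113 mg/L.
C_mix = (C_A·V_A + C_B·V_B)/(V_A + V_B) = (224×788 + 113×486) / 1274 = 181 mg/L = 181 μg/mL.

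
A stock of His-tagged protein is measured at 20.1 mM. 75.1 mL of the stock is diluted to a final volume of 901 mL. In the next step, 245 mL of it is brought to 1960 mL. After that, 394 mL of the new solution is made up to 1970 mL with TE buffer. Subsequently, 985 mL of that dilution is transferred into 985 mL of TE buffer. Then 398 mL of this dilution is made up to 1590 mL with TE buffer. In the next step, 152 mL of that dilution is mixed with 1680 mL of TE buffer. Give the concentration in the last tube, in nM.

435 nM

Overall dilution factor = 12.00 × 8 × 5 × 2 × 3.995 × 12.05 = 4.62 × 10⁴.
20.1 mM / 4.62 × 10⁴ = 4.35 × 10⁻⁴ mM = 435 nM.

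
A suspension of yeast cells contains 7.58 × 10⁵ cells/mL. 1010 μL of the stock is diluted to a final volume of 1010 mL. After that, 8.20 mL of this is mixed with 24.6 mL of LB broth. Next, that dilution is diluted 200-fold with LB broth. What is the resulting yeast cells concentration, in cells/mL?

Overall dilution factor = 1000 × 4 × 200 = 8.00 × 10⁵.
7.58 × 10⁵ cells/mL / 8.00 × 10⁵ = 0.948 cells/mL.

0.948 cells/mL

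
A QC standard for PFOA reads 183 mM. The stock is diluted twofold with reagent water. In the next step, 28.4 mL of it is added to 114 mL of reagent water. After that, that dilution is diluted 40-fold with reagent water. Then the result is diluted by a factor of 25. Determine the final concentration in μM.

18.2 μM

Overall dilution factor = 2 × 5.014 × 40 × 25 = 1.00 × 10⁴.
183 mM / 1.00 × 10⁴ = 0.0182 mM = 18.2 μM.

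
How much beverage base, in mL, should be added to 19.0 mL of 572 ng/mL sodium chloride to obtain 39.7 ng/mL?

255 mL

V₂ = C₁V₁/C₂ = 572 × 19.0 / 39.7 = 274 mL.
Diluent to add = V₂ − V₁ = 274 − 19.0 = 255 mL.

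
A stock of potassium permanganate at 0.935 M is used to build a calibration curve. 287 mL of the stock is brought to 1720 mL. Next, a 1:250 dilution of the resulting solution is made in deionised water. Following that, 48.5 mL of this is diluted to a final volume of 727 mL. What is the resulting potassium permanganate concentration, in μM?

41.6 μM

Overall dilution factor = 5.993 × 250 × 14.99 = 2.25 × 10⁴.
0.935 M / 2.25 × 10⁴ = 4.16 × 10⁻⁵ M = 41.6 μM.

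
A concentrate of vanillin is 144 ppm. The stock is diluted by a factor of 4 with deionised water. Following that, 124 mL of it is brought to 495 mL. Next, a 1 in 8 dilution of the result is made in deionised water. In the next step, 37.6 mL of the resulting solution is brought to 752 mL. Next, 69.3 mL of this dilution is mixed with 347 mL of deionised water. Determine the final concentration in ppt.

9380 ppt

Overall dilution factor = 4 × 3.992 × 8 × 20 × 6.007 = 1.53 × 10⁴.
144 ppm / 1.53 × 10⁴ = 9.38 × 10⁻³ ppm = 9380 ppt.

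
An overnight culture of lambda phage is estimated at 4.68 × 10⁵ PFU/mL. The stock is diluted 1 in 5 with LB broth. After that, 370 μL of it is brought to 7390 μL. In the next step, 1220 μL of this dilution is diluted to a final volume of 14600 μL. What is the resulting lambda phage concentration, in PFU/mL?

Overall dilution factor = 5 × 19.97 × 11.97 = 1195.
4.68 × 10⁵ PFU/mL / 1195 = 392 PFU/mL.

392 PFU/mL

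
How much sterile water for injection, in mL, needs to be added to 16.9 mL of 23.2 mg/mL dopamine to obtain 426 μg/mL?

426 μg/mL = 0.426 mg/mL.
V₂ = C₁V₁/C₂ = 23.2 × 16.9 / 0.426 = 920 mL.
Diluent to add = V₂ − V₁ = 920 − 16.9 = 903 mL.

903 mL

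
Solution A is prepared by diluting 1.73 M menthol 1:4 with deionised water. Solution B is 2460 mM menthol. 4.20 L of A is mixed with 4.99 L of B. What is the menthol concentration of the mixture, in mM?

C_A = 1.73 M / 4 = 0.432 M.
C_B = 2460 mM = 2.46 M.
C_mix = (C_A·V_A + C_B·V_B)/(V_A + V_B) = (0.432×4.20 + 2.46×4.99) / 9.190 = 1.53 M = 1530 mM.

1530 mM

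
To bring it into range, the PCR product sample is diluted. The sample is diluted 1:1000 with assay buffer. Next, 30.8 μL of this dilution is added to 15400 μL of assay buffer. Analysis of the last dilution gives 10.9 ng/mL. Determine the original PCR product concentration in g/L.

5.46 g/L

Overall dilution factor = 1000 × 501 = 5.01 × 10⁵.
Original = 10.9 ng/mL × 5.01 × 10⁵ = 5.46 × 10⁶ ng/mL = 5.46 g/L.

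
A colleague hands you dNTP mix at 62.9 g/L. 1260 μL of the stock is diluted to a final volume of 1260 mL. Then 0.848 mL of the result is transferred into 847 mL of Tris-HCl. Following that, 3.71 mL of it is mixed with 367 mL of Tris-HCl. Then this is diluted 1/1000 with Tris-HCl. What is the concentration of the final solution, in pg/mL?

0.630 pg/mL

Overall dilution factor = 1000 × 999.8 × 99.92 × 1000 = 9.99 × 10¹⁰.
62.9 g/L / 9.99 × 10¹⁰ = 6.30 × 10⁻¹⁰ g/L = 0.630 pg/mL.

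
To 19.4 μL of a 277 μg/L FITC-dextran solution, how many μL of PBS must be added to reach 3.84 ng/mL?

1380 μL

3.84 ng/mL = 3.84 μg/L.
V₂ = C₁V₁/C₂ = 277 × 19.4 / 3.84 = 1399 μL.
Diluent to add = V₂ − V₁ = 1399 − 19.4 = 1380 μL.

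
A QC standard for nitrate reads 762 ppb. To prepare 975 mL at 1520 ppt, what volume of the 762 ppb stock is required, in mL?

1520 ppt = 1.52 ppb.
V₁ = C₂V₂/C₁ = 1.52 × 975 / 762 = 1.94 mL.

1.94 mL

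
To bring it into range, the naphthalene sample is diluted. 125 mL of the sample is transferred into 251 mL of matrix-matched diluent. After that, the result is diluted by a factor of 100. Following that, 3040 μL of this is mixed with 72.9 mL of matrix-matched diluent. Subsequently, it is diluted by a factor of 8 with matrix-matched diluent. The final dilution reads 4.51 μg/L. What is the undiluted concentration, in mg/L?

271 mg/L

Overall dilution factor = 3.008 × 100 × 24.98 × 8 = 6.01 × 10⁴.
Original = 4.51 μg/L × 6.01 × 10⁴ = 2.71 × 10⁵ μg/L = 271 mg/L.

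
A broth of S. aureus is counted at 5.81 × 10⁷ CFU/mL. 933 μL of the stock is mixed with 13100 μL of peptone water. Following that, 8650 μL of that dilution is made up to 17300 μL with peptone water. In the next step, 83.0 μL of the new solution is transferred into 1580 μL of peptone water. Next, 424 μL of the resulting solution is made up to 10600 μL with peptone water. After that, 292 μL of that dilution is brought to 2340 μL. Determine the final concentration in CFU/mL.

481 CFU/mL

Overall dilution factor = 15.04 × 2 × 20.04 × 25 × 8.014 = 1.21 × 10⁵.
5.81 × 10⁷ CFU/mL / 1.21 × 10⁵ = 481 CFU/mL.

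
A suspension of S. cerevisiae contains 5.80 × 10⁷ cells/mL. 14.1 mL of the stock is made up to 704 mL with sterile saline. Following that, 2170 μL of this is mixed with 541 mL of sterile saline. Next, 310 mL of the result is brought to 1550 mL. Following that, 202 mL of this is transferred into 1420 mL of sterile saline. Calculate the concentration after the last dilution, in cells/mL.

116 cells/mL

Overall dilution factor = 49.93 × 250.3 × 5 × 8.030 = 5.02 × 10⁵.
5.80 × 10⁷ cells/mL / 5.02 × 10⁵ = 116 cells/mL.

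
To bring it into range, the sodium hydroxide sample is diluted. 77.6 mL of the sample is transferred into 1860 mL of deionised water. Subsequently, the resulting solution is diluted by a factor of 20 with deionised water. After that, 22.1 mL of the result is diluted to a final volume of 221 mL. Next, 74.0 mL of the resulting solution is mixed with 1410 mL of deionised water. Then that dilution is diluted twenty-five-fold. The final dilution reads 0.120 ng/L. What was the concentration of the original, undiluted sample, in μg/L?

300 μg/L

Overall dilution factor = 24.97 × 20 × 10 × 20.05 × 25 = 2.50 × 10⁶.
Original = 0.120 ng/L × 2.50 × 10⁶ = 3.00 × 10⁵ ng/L = 300 μg/L.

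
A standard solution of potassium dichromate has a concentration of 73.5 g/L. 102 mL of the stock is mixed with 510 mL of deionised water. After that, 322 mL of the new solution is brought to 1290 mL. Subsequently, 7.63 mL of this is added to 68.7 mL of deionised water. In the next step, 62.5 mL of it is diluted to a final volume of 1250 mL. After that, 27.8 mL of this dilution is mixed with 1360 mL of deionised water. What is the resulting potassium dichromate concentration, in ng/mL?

306 ng/mL

Overall dilution factor = 6 × 4.006 × 10.00 × 20 × 49.92 = 2.40 × 10⁵.
73.5 g/L / 2.40 × 10⁵ = 3.06 × 10⁻⁴ g/L = 306 ng/mL.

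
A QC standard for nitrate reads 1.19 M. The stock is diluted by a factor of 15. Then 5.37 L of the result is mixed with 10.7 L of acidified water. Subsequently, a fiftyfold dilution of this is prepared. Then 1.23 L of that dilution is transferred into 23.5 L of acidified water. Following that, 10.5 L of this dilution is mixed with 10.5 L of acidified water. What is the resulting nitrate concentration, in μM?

13.2 μM

Overall dilution factor = 15 × 2.993 × 50 × 20.11 × 2 = 9.03 × 10⁴.
1.19 M / 9.03 × 10⁴ = 1.32 × 10⁻⁵ M = 13.2 μM.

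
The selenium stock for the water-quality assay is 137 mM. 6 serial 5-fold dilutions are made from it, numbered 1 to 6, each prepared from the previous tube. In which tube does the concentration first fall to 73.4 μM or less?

Tube n has concentration 137 mM / 5ⁿ.
Need 5ⁿ ≥ 137 mM / 73.4 μM = 1866, so n ≥ 4.68.
First such tube: n = 5.

tube 5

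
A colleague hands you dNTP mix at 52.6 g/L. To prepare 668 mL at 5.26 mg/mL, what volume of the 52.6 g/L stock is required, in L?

0.0668 L

5.26 mg/mL = 5.26 g/L.
V₁ = C₂V₂/C₁ = 5.26 × 668 / 52.6 = 66.8 mL = 0.0668 L.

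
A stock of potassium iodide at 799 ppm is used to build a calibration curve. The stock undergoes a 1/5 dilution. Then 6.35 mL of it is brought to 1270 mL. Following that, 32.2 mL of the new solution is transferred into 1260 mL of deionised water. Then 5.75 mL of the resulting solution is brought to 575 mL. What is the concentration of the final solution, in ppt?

Overall dilution factor = 5 × 200 × 40.13 × 100 = 4.01 × 10⁶.
799 ppm / 4.01 × 10⁶ = 1.99 × 10⁻⁴ ppm = 199 ppt.

199 ppt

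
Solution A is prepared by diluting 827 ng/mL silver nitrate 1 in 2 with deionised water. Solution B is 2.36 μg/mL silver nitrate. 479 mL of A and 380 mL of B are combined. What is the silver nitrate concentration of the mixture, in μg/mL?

1.27 μg/mL

C_A = 827 ng/mL / 2 = 414 ng/mL.
C_B = 2.36 μg/mL = 2360 ng/mL.
C_mix = (C_A·V_A + C_B·V_B)/(V_A + V_B) = (414×479 + 2360×380) / 859.0 = 1275 ng/mL = 1.27 μg/mL.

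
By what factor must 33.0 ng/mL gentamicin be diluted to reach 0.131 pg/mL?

Factor = C₀/C_target = 33.0 ng/mL / 0.131 pg/mL = 2.52 × 10⁵.

2.52 × 10⁵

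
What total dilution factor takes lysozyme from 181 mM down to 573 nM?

3.16 × 10⁵

Factor = C₀/C_target = 181 mM / 573 nM = 3.16 × 10⁵.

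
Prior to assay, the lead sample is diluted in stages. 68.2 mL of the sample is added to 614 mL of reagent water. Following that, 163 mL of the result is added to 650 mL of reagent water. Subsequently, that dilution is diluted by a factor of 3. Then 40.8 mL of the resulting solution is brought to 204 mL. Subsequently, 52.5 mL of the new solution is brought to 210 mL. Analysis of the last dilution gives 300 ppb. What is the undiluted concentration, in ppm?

Overall dilution factor = 10.00 × 4.988 × 3 × 5 × 4 = 2994.
Original = 300 ppb × 2994 = 8.98 × 10⁵ ppb = 898 ppm.

898 ppm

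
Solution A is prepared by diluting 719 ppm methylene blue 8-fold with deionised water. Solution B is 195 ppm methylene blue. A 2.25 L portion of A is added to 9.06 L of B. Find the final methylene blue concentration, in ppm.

C_A = 719 ppm / 8 = 89.9 ppm.
C_mix = (C_A·V_A + C_B·V_B)/(V_A + V_B) = (89.9×2.25 + 195×9.06) / 11.31 = 174 ppm.

174 ppm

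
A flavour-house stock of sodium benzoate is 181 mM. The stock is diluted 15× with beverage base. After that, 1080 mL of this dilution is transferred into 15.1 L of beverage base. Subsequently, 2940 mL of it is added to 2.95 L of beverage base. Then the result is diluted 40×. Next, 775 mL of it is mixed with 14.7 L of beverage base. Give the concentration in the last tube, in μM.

0.503 μM

Overall dilution factor = 15 × 14.98 × 2.003 × 40 × 19.97 = 3.60 × 10⁵.
181 mM / 3.60 × 10⁵ = 5.03 × 10⁻⁴ mM = 0.503 μM.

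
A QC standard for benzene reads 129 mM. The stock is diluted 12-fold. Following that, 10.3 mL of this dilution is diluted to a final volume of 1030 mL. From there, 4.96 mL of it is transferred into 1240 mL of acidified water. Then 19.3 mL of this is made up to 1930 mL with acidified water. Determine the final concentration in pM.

4280 pM

Overall dilution factor = 12 × 100 × 251 × 100 = 3.01 × 10⁷.
129 mM / 3.01 × 10⁷ = 4.28 × 10⁻⁶ mM = 4280 pM.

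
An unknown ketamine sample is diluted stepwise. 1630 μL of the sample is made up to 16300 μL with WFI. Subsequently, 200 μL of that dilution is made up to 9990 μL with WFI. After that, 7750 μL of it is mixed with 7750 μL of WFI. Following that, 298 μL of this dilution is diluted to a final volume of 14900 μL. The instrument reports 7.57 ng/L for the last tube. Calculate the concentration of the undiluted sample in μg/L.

Overall dilution factor = 10 × 49.95 × 2 × 50 = 5.00 × 10⁴.
Original = 7.57 ng/L × 5.00 × 10⁴ = 3.78 × 10⁵ ng/L = 378 μg/L.

378 μg/L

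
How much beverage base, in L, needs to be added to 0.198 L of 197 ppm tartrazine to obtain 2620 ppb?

2620 ppb = 2.62 ppm.
V₂ = C₁V₁/C₂ = 197 × 0.198 / 2.62 = 14.9 L.
Diluent to add = V₂ − V₁ = 14.9 − 0.198 = 14.7 L.

14.7 L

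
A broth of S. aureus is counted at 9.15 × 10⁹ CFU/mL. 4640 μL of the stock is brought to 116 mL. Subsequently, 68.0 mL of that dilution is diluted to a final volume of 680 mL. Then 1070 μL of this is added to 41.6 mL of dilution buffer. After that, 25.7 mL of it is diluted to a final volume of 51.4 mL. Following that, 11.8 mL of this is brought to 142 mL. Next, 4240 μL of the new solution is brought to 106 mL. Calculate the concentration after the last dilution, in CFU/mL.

1530 CFU/mL

Overall dilution factor = 25 × 10 × 39.88 × 2 × 12.03 × 25 = 6.00 × 10⁶.
9.15 × 10⁹ CFU/mL / 6.00 × 10⁶ = 1530 CFU/mL.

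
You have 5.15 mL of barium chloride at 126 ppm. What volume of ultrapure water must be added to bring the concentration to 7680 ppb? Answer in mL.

7680 ppb = 7.68 ppm.
V₂ = C₁V₁/C₂ = 126 × 5.15 / 7.68 = 84.5 mL.
Diluent to add = V₂ − V₁ = 84.5 − 5.15 = 79.3 mL.

79.3 mL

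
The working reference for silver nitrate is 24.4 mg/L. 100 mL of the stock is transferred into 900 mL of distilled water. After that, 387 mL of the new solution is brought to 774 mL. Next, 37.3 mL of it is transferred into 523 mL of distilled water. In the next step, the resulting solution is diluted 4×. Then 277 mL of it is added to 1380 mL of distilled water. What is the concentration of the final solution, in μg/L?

3.39 μg/L

Overall dilution factor = 10 × 2 × 15.02 × 4 × 5.982 = 7189.
24.4 mg/L / 7189 = 3.39 × 10⁻³ mg/L = 3.39 μg/L.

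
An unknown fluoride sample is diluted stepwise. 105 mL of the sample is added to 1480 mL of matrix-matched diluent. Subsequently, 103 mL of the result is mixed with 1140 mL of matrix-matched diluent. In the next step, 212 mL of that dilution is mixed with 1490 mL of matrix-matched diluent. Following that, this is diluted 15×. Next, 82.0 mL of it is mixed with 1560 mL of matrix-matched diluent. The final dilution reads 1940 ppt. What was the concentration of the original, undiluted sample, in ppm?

852 ppm

Overall dilution factor = 15.10 × 12.07 × 8.028 × 15 × 20.02 = 4.39 × 10⁵.
Original = 1940 ppt × 4.39 × 10⁵ = 8.52 × 10⁸ ppt = 852 ppm.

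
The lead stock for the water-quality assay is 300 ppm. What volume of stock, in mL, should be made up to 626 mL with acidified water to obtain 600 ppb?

600 ppb = 0.600 ppm.
V₁ = C₂V₂/C₁ = 0.600 × 626 / 300 = 1.25 mL.

1.25 mL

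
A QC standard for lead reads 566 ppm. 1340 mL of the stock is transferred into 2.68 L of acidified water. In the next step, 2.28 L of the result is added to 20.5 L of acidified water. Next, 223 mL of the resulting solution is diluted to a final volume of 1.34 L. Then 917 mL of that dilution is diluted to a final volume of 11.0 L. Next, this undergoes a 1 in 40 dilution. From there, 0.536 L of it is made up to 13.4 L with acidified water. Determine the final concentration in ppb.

0.262 ppb

Overall dilution factor = 3 × 9.991 × 6.009 × 12.00 × 40 × 25 = 2.16 × 10⁶.
566 ppm / 2.16 × 10⁶ = 2.62 × 10⁻⁴ ppm = 0.262 ppb.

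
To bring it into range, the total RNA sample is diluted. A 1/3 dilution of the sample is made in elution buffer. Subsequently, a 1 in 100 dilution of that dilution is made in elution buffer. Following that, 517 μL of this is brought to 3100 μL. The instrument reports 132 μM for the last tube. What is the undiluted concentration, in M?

Overall dilution factor = 3 × 100 × 5.996 = 1799.
Original = 132 μM × 1799 = 2.37 × 10⁵ μM = 0.237 M.

0.237 M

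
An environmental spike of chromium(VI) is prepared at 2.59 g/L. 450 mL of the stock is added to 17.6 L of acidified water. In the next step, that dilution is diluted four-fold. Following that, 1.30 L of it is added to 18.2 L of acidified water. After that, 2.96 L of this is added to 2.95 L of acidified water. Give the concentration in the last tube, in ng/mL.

539 ng/mL

Overall dilution factor = 40.11 × 4 × 15 × 1.997 = 4805.
2.59 g/L / 4805 = 5.39 × 10⁻⁴ g/L = 539 ng/mL.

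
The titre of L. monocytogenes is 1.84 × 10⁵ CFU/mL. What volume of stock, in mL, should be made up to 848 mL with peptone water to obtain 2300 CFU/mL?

10.6 mL

V₁ = C₂V₂/C₁ = 2300 × 848 / 1.84 × 10⁵ = 10.6 mL.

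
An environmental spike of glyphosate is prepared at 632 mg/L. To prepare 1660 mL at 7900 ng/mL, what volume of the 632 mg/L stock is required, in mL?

20.8 mL

7900 ng/mL = 7.90 mg/L.
V₁ = C₂V₂/C₁ = 7.90 × 1660 / 632 = 20.8 mL.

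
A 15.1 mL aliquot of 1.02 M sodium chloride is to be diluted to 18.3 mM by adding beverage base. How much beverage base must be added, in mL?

827 mL

18.3 mM = 0.0183 M.
V₂ = C₁V₁/C₂ = 1.02 × 15.1 / 0.0183 = 842 mL.
Diluent to add = V₂ − V₁ = 842 − 15.1 = 827 mL.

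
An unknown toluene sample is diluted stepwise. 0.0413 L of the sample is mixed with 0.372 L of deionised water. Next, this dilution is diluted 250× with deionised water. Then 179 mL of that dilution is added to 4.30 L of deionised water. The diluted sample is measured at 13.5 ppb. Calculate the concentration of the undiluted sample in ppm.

Overall dilution factor = 10.01 × 250 × 25.02 = 6.26 × 10⁴.
Original = 13.5 ppb × 6.26 × 10⁴ = 8.45 × 10⁵ ppb = 845 ppm.

845 ppm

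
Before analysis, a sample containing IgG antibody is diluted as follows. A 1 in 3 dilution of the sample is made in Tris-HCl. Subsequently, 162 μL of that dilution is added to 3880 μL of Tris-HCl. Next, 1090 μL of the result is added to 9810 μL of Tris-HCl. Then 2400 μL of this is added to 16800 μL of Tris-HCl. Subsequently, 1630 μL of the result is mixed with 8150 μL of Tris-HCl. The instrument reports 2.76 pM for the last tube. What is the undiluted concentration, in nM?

99.2 nM

Overall dilution factor = 3 × 24.95 × 10 × 8 × 6 = 3.59 × 10⁴.
Original = 2.76 pM × 3.59 × 10⁴ = 9.92 × 10⁴ pM = 99.2 nM.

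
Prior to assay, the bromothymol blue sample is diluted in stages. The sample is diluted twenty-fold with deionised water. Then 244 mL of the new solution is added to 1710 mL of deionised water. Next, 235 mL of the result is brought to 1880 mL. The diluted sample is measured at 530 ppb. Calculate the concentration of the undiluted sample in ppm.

679 ppm

Overall dilution factor = 20 × 8.008 × 8 = 1281.
Original = 530 ppb × 1281 = 6.79 × 10⁵ ppb = 679 ppm.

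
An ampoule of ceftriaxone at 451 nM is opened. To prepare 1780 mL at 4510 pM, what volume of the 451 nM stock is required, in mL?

17.8 mL

4510 pM = 4.51 nM.
V₁ = C₂V₂/C₁ = 4.51 × 1780 / 451 = 17.8 mL.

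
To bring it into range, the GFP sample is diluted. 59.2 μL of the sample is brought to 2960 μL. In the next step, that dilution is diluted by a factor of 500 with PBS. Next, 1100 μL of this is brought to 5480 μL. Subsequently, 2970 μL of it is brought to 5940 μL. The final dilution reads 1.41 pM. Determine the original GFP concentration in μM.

Overall dilution factor = 50 × 500 × 4.982 × 2 = 2.49 × 10⁵.
Original = 1.41 pM × 2.49 × 10⁵ = 3.51 × 10⁵ pM = 0.351 μM.

0.351 μM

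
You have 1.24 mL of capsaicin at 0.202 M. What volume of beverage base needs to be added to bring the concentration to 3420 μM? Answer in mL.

72.0 mL

3420 μM = 3.42 × 10⁻³ M.
V₂ = C₁V₁/C₂ = 0.202 × 1.24 / 3.42 × 10⁻³ = 73.2 mL.
Diluent to add = V₂ − V₁ = 73.2 − 1.24 = 72.0 mL.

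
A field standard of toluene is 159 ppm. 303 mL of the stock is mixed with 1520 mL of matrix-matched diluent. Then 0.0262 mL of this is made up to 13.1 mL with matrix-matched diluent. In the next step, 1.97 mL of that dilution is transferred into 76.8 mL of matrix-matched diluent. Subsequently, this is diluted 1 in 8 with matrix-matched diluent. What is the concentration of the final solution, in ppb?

0.165 ppb

Overall dilution factor = 6.017 × 500 × 39.98 × 8 = 9.62 × 10⁵.
159 ppm / 9.62 × 10⁵ = 1.65 × 10⁻⁴ ppm = 0.165 ppb.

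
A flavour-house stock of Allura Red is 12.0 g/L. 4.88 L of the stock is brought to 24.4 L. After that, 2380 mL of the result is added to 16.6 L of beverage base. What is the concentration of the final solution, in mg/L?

301 mg/L

Overall dilution factor = 5 × 7.975 = 39.9.
12.0 g/L / 39.9 = 0.301 g/L = 301 mg/L.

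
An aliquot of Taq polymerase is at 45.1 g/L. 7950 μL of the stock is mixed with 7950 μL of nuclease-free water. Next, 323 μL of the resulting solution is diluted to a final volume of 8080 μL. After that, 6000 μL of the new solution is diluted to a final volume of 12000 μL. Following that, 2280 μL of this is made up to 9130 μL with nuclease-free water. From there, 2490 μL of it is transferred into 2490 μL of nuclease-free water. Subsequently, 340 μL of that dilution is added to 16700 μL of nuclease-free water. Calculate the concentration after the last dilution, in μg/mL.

Overall dilution factor = 2 × 25.02 × 2 × 4.004 × 2 × 50.12 = 4.02 × 10⁴.
45.1 g/L / 4.02 × 10⁴ = 1.12 × 10⁻³ g/L = 1.12 μg/mL.

1.12 μg/mL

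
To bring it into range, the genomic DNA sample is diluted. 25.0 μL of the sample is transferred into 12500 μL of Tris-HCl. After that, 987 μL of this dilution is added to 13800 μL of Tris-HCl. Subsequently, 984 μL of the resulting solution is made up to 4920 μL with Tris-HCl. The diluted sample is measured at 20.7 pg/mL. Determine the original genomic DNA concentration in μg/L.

777 μg/L

Overall dilution factor = 501 × 14.98 × 5 = 3.75 × 10⁴.
Original = 20.7 pg/mL × 3.75 × 10⁴ = 7.77 × 10⁵ pg/mL = 777 μg/L.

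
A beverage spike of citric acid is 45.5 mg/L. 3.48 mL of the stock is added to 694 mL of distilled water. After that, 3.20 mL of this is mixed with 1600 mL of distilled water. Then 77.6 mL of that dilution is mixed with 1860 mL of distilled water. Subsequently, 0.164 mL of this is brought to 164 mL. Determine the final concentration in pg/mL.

0.0181 pg/mL

Overall dilution factor = 200.4 × 501 × 24.97 × 1000 = 2.51 × 10⁹.
45.5 mg/L / 2.51 × 10⁹ = 1.81 × 10⁻⁸ mg/L = 0.0181 pg/mL.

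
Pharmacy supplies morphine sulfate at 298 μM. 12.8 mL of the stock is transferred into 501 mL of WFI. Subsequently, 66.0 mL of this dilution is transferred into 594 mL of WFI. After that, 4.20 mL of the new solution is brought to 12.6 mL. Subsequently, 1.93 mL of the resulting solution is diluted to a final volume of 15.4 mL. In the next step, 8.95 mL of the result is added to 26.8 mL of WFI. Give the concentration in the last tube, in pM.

7760 pM

Overall dilution factor = 40.14 × 10 × 3 × 7.979 × 3.994 = 3.84 × 10⁴.
298 μM / 3.84 × 10⁴ = 7.76 × 10⁻³ μM = 7760 pM.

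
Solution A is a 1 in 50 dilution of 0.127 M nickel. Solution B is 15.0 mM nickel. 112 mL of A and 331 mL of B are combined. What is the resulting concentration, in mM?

C_A = 0.127 M / 50 = 2.54 × 10⁻³ M.
C_B = 15.0 mM = 0.0150 M.
C_mix = (C_A·V_A + C_B·V_B)/(V_A + V_B) = (2.54 × 10⁻³×112 + 0.0150×331) / 443.0 = 0.0118 M = 11.8 mM.

11.8 mM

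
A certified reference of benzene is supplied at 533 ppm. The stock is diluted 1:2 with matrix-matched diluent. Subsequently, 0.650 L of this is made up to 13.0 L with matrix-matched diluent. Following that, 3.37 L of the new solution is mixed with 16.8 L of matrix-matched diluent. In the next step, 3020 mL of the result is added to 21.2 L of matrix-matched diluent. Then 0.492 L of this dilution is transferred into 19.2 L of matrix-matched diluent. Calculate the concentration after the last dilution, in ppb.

6.94 ppb

Overall dilution factor = 2 × 20 × 5.985 × 8.020 × 40.02 = 7.68 × 10⁴.
533 ppm / 7.68 × 10⁴ = 6.94 × 10⁻³ ppm = 6.94 ppb.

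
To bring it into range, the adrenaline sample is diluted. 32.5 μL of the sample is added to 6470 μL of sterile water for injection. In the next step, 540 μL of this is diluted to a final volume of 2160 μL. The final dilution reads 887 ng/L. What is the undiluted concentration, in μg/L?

Overall dilution factor = 200.1 × 4 = 800.
Original = 887 ng/L × 800 = 7.10 × 10⁵ ng/L = 710 μg/L.

710 μg/L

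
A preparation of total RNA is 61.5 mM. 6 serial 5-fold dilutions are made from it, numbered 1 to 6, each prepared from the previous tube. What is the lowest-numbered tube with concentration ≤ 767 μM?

tube 3

Tube n has concentration 61.5 mM / 5ⁿ.
Need 5ⁿ ≥ 61.5 mM / 767 μM = 80.2, so n ≥ 2.72.
First such tube: n = 3.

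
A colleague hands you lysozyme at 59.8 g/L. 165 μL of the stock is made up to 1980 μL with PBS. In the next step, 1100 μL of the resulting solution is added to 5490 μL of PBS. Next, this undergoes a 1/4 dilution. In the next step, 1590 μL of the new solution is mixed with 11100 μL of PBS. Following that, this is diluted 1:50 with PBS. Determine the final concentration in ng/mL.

Overall dilution factor = 12 × 5.991 × 4 × 7.981 × 50 = 1.15 × 10⁵.
59.8 g/L / 1.15 × 10⁵ = 5.21 × 10⁻⁴ g/L = 521 ng/mL.

521 ng/mL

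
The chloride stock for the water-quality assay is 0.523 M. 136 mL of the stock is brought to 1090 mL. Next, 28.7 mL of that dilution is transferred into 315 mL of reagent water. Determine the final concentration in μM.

Overall dilution factor = 8.015 × 11.98 = 96.0.
0.523 M / 96.0 = 5.45 × 10⁻³ M = 5450 μM.

5450 μM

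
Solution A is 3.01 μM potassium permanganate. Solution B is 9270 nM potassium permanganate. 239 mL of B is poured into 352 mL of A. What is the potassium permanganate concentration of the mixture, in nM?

5540 nM

C_B = 9270 nM = 9.27 μM.
C_mix = (C_A·V_A + C_B·V_B)/(V_A + V_B) = (3.01×352 + 9.27×239) / 591.0 = 5.54 μM = 5540 nM.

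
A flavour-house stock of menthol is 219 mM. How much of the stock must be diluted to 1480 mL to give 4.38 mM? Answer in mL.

29.6 mL

V₁ = C₂V₂/C₁ = 4.38 × 1480 / 219 = 29.6 mL.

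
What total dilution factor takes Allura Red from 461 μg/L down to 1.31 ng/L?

3.52 × 10⁵

Factor = C₀/C_target = 461 μg/L / 1.31 ng/L = 3.52 × 10⁵.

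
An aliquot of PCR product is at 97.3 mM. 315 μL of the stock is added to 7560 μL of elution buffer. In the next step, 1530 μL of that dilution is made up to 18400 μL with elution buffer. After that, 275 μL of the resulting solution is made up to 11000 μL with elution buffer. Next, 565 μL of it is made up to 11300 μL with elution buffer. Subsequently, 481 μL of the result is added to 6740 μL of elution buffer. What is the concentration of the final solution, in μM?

0.0269 μM

Overall dilution factor = 25 × 12.03 × 40 × 20 × 15.01 = 3.61 × 10⁶.
97.3 mM / 3.61 × 10⁶ = 2.69 × 10⁻⁵ mM = 0.0269 μM.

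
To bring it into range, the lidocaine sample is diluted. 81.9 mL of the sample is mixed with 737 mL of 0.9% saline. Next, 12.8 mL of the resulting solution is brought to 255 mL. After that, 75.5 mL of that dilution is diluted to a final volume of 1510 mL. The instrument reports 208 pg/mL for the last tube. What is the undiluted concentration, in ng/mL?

829 ng/mL

Overall dilution factor = 9.999 × 19.92 × 20 = 3984.
Original = 208 pg/mL × 3984 = 8.29 × 10⁵ pg/mL = 829 ng/mL.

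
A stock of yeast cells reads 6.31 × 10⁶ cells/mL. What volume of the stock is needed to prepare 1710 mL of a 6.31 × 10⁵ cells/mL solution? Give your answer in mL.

V₁ = C₂V₂/C₁ = 6.31 × 10⁵ × 1710 / 6.31 × 10⁶ = 171 mL.

171 mL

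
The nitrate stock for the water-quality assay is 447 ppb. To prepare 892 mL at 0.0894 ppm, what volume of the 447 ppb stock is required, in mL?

0.0894 ppm = 89.4 ppb.
V₁ = C₂V₂/C₁ = 89.4 × 892 / 447 = 178 mL.

178 mL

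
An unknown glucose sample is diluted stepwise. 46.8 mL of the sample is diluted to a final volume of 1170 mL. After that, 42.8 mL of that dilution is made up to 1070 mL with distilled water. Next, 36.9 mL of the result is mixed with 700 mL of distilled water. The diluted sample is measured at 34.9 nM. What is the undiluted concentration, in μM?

436 μM

Overall dilution factor = 25 × 25 × 19.97 = 1.25 × 10⁴.
Original = 34.9 nM × 1.25 × 10⁴ = 4.36 × 10⁵ nM = 436 μM.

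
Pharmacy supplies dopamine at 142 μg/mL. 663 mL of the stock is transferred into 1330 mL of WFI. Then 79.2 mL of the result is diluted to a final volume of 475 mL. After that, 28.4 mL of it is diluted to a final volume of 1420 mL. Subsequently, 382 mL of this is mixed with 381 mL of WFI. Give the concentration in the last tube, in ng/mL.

Overall dilution factor = 3.006 × 5.997 × 50 × 1.997 = 1801.
142 μg/mL / 1801 = 0.0789 μg/mL = 78.9 ng/mL.

78.9 ng/mL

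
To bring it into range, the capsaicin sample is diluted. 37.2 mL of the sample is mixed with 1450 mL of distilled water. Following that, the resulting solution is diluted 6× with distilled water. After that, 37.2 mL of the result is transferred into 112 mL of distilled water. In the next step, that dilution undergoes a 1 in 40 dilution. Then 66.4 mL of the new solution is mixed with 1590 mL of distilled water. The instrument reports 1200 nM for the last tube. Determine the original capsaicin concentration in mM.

Overall dilution factor = 39.98 × 6 × 4.011 × 40 × 24.95 = 9.60 × 10⁵.
Original = 1200 nM × 9.60 × 10⁵ = 1.15 × 10⁹ nM = 1150 mM.

1150 mM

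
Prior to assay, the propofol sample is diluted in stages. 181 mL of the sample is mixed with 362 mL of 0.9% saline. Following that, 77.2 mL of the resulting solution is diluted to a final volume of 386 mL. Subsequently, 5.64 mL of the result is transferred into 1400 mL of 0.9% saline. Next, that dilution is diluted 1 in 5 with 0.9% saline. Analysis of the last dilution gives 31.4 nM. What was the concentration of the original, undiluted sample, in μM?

Overall dilution factor = 3 × 5 × 249.2 × 5 = 1.87 × 10⁴.
Original = 31.4 nM × 1.87 × 10⁴ = 5.87 × 10⁵ nM = 587 μM.

587 μM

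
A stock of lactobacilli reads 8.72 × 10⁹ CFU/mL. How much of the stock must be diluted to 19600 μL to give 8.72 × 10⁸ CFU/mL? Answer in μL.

V₁ = C₂V₂/C₁ = 8.72 × 10⁸ × 19600 / 8.72 × 10⁹ = 1960 μL.

1960 μL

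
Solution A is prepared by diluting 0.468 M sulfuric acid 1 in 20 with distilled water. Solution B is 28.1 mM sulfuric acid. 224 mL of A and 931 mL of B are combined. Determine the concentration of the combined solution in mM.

C_A = 0.468 M / 20 = 0.0234 M.
C_B = 28.1 mM = 0.0281 M.
C_mix = (C_A·V_A + C_B·V_B)/(V_A + V_B) = (0.0234×224 + 0.0281×931) / 1155 = 0.0272 M = 27.2 mM.

27.2 mM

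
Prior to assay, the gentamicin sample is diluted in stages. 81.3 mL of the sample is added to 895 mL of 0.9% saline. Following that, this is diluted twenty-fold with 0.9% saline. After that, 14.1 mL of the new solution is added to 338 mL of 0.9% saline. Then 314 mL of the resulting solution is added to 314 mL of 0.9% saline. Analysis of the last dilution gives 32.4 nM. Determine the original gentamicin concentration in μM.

389 μM

Overall dilution factor = 12.01 × 20 × 24.97 × 2 = 1.20 × 10⁴.
Original = 32.4 nM × 1.20 × 10⁴ = 3.89 × 10⁵ nM = 389 μM.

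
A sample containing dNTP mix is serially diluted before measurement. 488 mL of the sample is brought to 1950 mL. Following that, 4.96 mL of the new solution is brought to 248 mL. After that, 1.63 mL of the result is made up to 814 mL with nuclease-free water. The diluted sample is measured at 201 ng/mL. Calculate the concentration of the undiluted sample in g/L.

Overall dilution factor = 3.996 × 50 × 499.4 = 9.98 × 10⁴.
Original = 201 ng/mL × 9.98 × 10⁴ = 2.01 × 10⁷ ng/mL = 20.1 g/L.

20.1 g/L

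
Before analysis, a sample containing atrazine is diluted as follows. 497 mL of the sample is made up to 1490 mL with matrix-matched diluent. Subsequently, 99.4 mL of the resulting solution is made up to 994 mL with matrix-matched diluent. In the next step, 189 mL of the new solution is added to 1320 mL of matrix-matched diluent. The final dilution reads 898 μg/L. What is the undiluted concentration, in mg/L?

215 mg/L

Overall dilution factor = 2.998 × 10 × 7.984 = 239.
Original = 898 μg/L × 239 = 2.15 × 10⁵ μg/L = 215 mg/L.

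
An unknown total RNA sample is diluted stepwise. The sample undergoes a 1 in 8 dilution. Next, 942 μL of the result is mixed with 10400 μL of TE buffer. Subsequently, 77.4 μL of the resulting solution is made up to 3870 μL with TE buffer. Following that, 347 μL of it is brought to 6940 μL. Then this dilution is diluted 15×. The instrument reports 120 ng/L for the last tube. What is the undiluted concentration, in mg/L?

173 mg/L

Overall dilution factor = 8 × 12.04 × 50 × 20 × 15 = 1.44 × 10⁶.
Original = 120 ng/L × 1.44 × 10⁶ = 1.73 × 10⁸ ng/L = 173 mg/L.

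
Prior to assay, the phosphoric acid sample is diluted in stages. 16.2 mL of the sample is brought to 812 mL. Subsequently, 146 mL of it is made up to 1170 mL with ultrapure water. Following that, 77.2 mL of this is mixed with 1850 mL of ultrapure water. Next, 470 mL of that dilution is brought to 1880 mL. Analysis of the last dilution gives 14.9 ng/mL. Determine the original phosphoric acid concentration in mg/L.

Overall dilution factor = 50.12 × 8.014 × 24.96 × 4 = 4.01 × 10⁴.
Original = 14.9 ng/mL × 4.01 × 10⁴ = 5.98 × 10⁵ ng/mL = 598 mg/L.

598 mg/L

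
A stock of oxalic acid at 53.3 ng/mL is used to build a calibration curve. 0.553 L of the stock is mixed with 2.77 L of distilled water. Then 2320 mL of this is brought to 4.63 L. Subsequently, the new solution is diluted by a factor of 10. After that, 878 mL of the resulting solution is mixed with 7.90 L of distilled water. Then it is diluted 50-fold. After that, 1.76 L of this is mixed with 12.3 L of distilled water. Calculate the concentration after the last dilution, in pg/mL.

0.111 pg/mL

Overall dilution factor = 6.009 × 1.996 × 10 × 9.998 × 50 × 7.989 = 4.79 × 10⁵.
53.3 ng/mL / 4.79 × 10⁵ = 1.11 × 10⁻⁴ ng/mL = 0.111 pg/mL.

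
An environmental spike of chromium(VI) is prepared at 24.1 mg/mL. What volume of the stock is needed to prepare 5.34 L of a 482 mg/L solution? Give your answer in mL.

482 mg/L = 0.482 mg/mL.
V₁ = C₂V₂/C₁ = 0.482 × 5.34 / 24.1 = 0.107 L = 107 mL.

107 mL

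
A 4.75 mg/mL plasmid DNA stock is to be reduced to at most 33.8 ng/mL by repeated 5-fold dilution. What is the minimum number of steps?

8

Need 5ⁿ ≥ 1.41 × 10⁵, so n ≥ log(1.41 × 10⁵)/log(5) = 7.36.
Minimum whole steps: n = 8.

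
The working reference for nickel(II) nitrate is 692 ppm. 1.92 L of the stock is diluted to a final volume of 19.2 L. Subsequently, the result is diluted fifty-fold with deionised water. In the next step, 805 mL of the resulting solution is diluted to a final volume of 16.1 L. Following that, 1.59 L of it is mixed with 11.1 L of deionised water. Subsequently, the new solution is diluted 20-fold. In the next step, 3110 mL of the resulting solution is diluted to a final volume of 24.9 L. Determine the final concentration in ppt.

Overall dilution factor = 10 × 50 × 20 × 7.981 × 20 × 8.006 = 1.28 × 10⁷.
692 ppm / 1.28 × 10⁷ = 5.41 × 10⁻⁵ ppm = 54.1 ppt.

54.1 ppt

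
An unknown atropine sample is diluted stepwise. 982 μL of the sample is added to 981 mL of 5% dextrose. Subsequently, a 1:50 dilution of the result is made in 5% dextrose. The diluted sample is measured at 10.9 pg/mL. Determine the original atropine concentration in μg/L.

545 μg/L

Overall dilution factor = 1000.0 × 50 = 5.00 × 10⁴.
Original = 10.9 pg/mL × 5.00 × 10⁴ = 5.45 × 10⁵ pg/mL = 545 μg/L.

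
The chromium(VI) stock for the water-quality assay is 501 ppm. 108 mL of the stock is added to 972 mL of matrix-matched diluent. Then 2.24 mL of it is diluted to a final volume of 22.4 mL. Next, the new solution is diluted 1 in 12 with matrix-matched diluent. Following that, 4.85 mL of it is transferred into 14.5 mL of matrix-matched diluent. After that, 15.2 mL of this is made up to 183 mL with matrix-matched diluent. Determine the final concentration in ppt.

8690 ppt

Overall dilution factor = 10 × 10 × 12 × 3.990 × 12.04 = 5.76 × 10⁴.
501 ppm / 5.76 × 10⁴ = 8.69 × 10⁻³ ppm = 8690 ppt.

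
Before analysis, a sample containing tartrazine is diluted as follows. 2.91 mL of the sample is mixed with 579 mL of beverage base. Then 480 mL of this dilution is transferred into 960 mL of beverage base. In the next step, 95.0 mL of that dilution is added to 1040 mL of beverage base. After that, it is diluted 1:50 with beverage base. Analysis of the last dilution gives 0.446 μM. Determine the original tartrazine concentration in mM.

Overall dilution factor = 200.0 × 3 × 11.95 × 50 = 3.58 × 10⁵.
Original = 0.446 μM × 3.58 × 10⁵ = 1.60 × 10⁵ μM = 160 mM.

160 mM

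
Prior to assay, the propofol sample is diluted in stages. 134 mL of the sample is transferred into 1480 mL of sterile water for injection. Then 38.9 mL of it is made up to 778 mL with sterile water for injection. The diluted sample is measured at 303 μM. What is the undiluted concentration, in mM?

Overall dilution factor = 12.04 × 20 = 241.
Original = 303 μM × 241 = 7.30 × 10⁴ μM = 73.0 mM.

73.0 mM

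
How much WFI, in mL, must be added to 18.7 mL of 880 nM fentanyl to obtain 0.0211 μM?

761 mL

0.0211 μM = 21.1 nM.
V₂ = C₁V₁/C₂ = 880 × 18.7 / 21.1 = 780 mL.
Diluent to add = V₂ − V₁ = 780 − 18.7 = 761 mL.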